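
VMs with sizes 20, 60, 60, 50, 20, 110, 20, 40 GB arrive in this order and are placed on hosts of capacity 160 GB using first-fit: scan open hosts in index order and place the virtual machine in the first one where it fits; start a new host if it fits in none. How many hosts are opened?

3

  20 → host 1 (new)  [load 20/160]
  60 → host 1  [load 80/160]
  60 → host 1  [load 140/160]
  50 → host 2 (new)  [load 50/160]
  20 → host 1  [load 160/160]
  110 → host 2  [load 160/160]
  20 → host 3 (new)  [load 20/160]
  40 → host 3  [load 60/160]
3 hosts opened.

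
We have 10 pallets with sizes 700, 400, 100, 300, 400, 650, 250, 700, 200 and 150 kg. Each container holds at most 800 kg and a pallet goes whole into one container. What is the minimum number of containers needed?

Total = 700 + 700 + 650 + 400 + 400 + 300 + 250 + 200 + 150 + 100 = 3850 kg.
Lower bound: ⌈3850/800⌉ = 5 containers.
A packing using 5 containers:
  container 1: 700 + 100 = 800
  container 2: 700 = 700
  container 3: 650 + 150 = 800
  container 4: 400 + 400 = 800
  container 5: 300 + 250 + 200 = 750
This matches the lower bound, so 5 is optimal.

5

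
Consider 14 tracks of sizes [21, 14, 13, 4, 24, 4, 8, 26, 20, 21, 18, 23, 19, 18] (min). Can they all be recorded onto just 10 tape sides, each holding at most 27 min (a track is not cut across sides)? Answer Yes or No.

Yes

A valid assignment using 10 tape sides:
  side 1: 26 = 26
  side 2: 24 = 24
  side 3: 23 + 4 = 27
  side 4: 21 + 4 = 25
  side 5: 21 = 21
  side 6: 20 = 20
  side 7: 19 + 8 = 27
  side 8: 18 = 18
  side 9: 18 = 18
  side 10: 14 + 13 = 27
Every load is within 27 min, so 10 tape sides suffice.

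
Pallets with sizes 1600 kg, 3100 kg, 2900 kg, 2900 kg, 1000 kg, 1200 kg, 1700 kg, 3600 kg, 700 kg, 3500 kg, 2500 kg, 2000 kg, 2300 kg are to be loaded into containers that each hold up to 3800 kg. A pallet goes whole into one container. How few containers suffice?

Total = 3600 + 3500 + 3100 + 2900 + 2900 + 2500 + 2300 + 2000 + 1700 + 1600 + 1200 + 1000 + 700 = 29000 kg.
Lower bound: ⌈29000/3800⌉ = 8 containers.
A packing using 9 containers:
  container 1: 3600 = 3600
  container 2: 3500 = 3500
  container 3: 3100 + 700 = 3800
  container 4: 2900 = 2900
  container 5: 2900 = 2900
  container 6: 2500 + 1200 = 3700
  container 7: 2300 + 1000 = 3300
  container 8: 2000 + 1700 = 3700
  container 9: 1600 = 1600
No arrangement into 8 containers stays within capacity, so 9 is optimal.

9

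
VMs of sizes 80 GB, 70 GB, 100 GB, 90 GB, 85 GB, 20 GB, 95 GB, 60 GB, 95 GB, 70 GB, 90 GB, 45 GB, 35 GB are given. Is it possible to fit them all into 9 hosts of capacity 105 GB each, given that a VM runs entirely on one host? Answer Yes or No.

No

Total = 935 GB; ⌈935/105⌉ = 9.
10 VMs each exceed half the capacity and cannot share a host, forcing at least 10 hosts.
At least 10 hosts are required, but only 9 are allowed.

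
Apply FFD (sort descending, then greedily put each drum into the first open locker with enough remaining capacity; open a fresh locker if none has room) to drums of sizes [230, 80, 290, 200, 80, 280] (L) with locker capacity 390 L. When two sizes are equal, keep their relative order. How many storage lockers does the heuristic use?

Sorted descending: 290, 280, 230, 200, 80, 80.
  290 → locker 1 (new)  [load 290/390]
  280 → locker 2 (new)  [load 280/390]
  230 → locker 3 (new)  [load 230/390]
  200 → locker 4 (new)  [load 200/390]
  80 → locker 1  [load 370/390]
  80 → locker 2  [load 360/390]
4 storage lockers opened.

4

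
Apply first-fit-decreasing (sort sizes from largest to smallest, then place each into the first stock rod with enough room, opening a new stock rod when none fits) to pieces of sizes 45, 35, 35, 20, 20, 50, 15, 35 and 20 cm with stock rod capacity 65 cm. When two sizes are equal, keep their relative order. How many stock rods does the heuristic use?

5

Sorted descending: 50, 45, 35, 35, 35, 20, 20, 20, 15.
  50 → stock rod 1 (new)  [load 50/65]
  45 → stock rod 2 (new)  [load 45/65]
  35 → stock rod 3 (new)  [load 35/65]
  35 → stock rod 4 (new)  [load 35/65]
  35 → stock rod 5 (new)  [load 35/65]
  20 → stock rod 2  [load 65/65]
  20 → stock rod 3  [load 55/65]
  20 → stock rod 4  [load 55/65]
  15 → stock rod 1  [load 65/65]
5 stock rods opened.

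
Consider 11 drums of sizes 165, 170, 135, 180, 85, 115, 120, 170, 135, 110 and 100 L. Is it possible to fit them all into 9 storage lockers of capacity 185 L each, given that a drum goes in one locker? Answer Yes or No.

No

Total = 1485 L; ⌈1485/185⌉ = 9.
10 drums each exceed half the capacity and cannot share a locker, forcing at least 10 storage lockers.
At least 10 storage lockers are required, but only 9 are allowed.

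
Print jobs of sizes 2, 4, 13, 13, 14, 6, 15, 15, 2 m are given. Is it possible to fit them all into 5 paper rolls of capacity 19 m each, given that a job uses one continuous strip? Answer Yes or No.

A valid assignment using 5 paper rolls:
  roll 1: 15 + 4 = 19
  roll 2: 15 + 2 + 2 = 19
  roll 3: 14 = 14
  roll 4: 13 + 6 = 19
  roll 5: 13 = 13
Every load is within 19 m, so 5 paper rolls suffice.

Yes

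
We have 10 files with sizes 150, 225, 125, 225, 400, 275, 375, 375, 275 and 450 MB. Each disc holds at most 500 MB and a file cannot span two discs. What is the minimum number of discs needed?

Total = 450 + 400 + 375 + 375 + 275 + 275 + 225 + 225 + 150 + 125 = 2875 MB.
Lower bound: ⌈2875/500⌉ = 6 discs.
A packing using 7 discs:
  disc 1: 450 = 450
  disc 2: 400 = 400
  disc 3: 375 + 125 = 500
  disc 4: 375 = 375
  disc 5: 275 + 225 = 500
  disc 6: 275 + 225 = 500
  disc 7: 150 = 150
No arrangement into 6 discs stays within capacity, so 7 is optimal.

7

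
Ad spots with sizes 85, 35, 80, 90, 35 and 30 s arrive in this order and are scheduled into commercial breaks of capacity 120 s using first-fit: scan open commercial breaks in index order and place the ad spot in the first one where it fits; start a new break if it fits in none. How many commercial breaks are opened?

3

  85 → break 1 (new)  [load 85/120]
  35 → break 1  [load 120/120]
  80 → break 2 (new)  [load 80/120]
  90 → break 3 (new)  [load 90/120]
  35 → break 2  [load 115/120]
  30 → break 3  [load 120/120]
3 commercial breaks opened.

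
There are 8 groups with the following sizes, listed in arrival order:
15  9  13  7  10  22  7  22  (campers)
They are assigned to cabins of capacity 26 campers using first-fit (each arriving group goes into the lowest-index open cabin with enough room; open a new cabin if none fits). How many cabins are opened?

5

  15 → cabin 1 (new)  [load 15/26]
  9 → cabin 1  [load 24/26]
  13 → cabin 2 (new)  [load 13/26]
  7 → cabin 2  [load 20/26]
  10 → cabin 3 (new)  [load 10/26]
  22 → cabin 4 (new)  [load 22/26]
  7 → cabin 3  [load 17/26]
  22 → cabin 5 (new)  [load 22/26]
5 cabins opened.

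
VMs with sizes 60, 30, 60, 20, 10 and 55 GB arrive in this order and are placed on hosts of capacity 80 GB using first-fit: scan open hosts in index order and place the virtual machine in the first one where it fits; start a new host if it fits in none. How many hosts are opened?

  60 → host 1 (new)  [load 60/80]
  30 → host 2 (new)  [load 30/80]
  60 → host 3 (new)  [load 60/80]
  20 → host 1  [load 80/80]
  10 → host 2  [load 40/80]
  55 → host 4 (new)  [load 55/80]
4 hosts opened.

4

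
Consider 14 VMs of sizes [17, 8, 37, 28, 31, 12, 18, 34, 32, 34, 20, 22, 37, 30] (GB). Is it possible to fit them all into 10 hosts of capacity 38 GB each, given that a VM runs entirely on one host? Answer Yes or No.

No

Total = 360 GB; ⌈360/38⌉ = 10.
The bound of 10 does not rule out 10, but exhaustive search shows no assignment into 10 hosts of capacity 38 GB exists — the minimum is 11.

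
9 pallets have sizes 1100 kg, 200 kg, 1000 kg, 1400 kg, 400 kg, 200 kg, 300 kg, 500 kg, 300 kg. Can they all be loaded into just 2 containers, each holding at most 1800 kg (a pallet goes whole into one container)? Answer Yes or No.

Total = 5400 kg; ⌈5400/1800⌉ = 3.
At least 3 containers are required, but only 2 are allowed.

No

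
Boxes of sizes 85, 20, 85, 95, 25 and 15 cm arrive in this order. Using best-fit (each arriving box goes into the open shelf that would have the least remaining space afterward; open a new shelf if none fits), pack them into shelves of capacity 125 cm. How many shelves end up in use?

  85 → shelf 1 (new)  [load 85/125]
  20 → shelf 1  [load 105/125]
  85 → shelf 2 (new)  [load 85/125]
  95 → shelf 3 (new)  [load 95/125]
  25 → shelf 3  [load 120/125]
  15 → shelf 1  [load 120/125]
3 shelves opened.

3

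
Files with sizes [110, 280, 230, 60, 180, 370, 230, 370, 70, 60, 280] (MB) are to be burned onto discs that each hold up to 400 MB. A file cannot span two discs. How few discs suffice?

Total = 370 + 370 + 280 + 280 + 230 + 230 + 180 + 110 + 70 + 60 + 60 = 2240 MB.
Lower bound: ⌈2240/400⌉ = 6 discs.
A packing using 7 discs:
  disc 1: 370 = 370
  disc 2: 370 = 370
  disc 3: 280 + 110 = 390
  disc 4: 280 + 70 = 350
  disc 5: 230 + 60 + 60 = 350
  disc 6: 230 = 230
  disc 7: 180 = 180
No arrangement into 6 discs stays within capacity, so 7 is optimal.

7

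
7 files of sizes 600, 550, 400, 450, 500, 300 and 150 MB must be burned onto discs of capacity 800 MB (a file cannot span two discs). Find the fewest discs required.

Total = 600 + 550 + 500 + 450 + 400 + 300 + 150 = 2950 MB.
Lower bound: ⌈2950/800⌉ = 4 discs.
A packing using 5 discs:
  disc 1: 600 + 150 = 750
  disc 2: 550 = 550
  disc 3: 500 + 300 = 800
  disc 4: 450 = 450
  disc 5: 400 = 400
No arrangement into 4 discs stays within capacity, so 5 is optimal.

5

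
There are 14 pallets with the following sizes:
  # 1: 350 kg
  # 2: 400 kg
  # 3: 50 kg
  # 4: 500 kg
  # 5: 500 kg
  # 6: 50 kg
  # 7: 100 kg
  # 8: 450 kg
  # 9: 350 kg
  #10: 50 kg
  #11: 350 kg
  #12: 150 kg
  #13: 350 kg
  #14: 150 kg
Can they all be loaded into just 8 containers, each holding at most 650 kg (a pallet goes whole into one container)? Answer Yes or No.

A valid assignment using 8 containers:
  container 1: 500 + 150 = 650
  container 2: 500 + 150 = 650
  container 3: 450 + 100 + 50 + 50 = 650
  container 4: 400 + 50 = 450
  container 5: 350 = 350
  container 6: 350 = 350
  container 7: 350 = 350
  container 8: 350 = 350
Every load is within 650 kg, so 8 containers suffice.

Yes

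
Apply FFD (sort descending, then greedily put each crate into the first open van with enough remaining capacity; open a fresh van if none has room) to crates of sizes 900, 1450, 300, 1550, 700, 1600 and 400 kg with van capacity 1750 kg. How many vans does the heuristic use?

5

Sorted descending: 1600, 1550, 1450, 900, 700, 400, 300.
  1600 → van 1 (new)  [load 1600/1750]
  1550 → van 2 (new)  [load 1550/1750]
  1450 → van 3 (new)  [load 1450/1750]
  900 → van 4 (new)  [load 900/1750]
  700 → van 4  [load 1600/1750]
  400 → van 5 (new)  [load 400/1750]
  300 → van 3  [load 1750/1750]
5 vans opened.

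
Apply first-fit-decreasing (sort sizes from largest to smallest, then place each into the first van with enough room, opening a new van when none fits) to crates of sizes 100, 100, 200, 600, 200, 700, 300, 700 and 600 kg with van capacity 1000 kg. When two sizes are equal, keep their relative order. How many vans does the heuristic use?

Sorted descending: 700, 700, 600, 600, 300, 200, 200, 100, 100.
  700 → van 1 (new)  [load 700/1000]
  700 → van 2 (new)  [load 700/1000]
  600 → van 3 (new)  [load 600/1000]
  600 → van 4 (new)  [load 600/1000]
  300 → van 1  [load 1000/1000]
  200 → van 2  [load 900/1000]
  200 → van 3  [load 800/1000]
  100 → van 2  [load 1000/1000]
  100 → van 3  [load 900/1000]
4 vans opened.

4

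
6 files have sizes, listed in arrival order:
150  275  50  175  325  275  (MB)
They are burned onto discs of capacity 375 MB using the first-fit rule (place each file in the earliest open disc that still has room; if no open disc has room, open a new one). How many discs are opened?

  150 → disc 1 (new)  [load 150/375]
  275 → disc 2 (new)  [load 275/375]
  50 → disc 1  [load 200/375]
  175 → disc 1  [load 375/375]
  325 → disc 3 (new)  [load 325/375]
  275 → disc 4 (new)  [load 275/375]
4 discs opened.

4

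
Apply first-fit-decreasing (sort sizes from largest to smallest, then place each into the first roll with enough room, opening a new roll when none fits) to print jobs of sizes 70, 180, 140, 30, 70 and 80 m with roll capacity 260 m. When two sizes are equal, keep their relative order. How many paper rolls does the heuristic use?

3

Sorted descending: 180, 140, 80, 70, 70, 30.
  180 → roll 1 (new)  [load 180/260]
  140 → roll 2 (new)  [load 140/260]
  80 → roll 1  [load 260/260]
  70 → roll 2  [load 210/260]
  70 → roll 3 (new)  [load 70/260]
  30 → roll 2  [load 240/260]
3 paper rolls opened.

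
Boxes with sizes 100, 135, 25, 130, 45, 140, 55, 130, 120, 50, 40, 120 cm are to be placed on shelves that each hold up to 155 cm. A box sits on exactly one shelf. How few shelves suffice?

8

Total = 140 + 135 + 130 + 130 + 120 + 120 + 100 + 55 + 50 + 45 + 40 + 25 = 1090 cm.
Lower bound: ⌈1090/155⌉ = 8 shelves.
A packing using 8 shelves:
  shelf 1: 140 = 140
  shelf 2: 135 = 135
  shelf 3: 130 + 25 = 155
  shelf 4: 130 = 130
  shelf 5: 120 = 120
  shelf 6: 120 = 120
  shelf 7: 100 + 55 = 155
  shelf 8: 50 + 45 + 40 = 135
This matches the lower bound, so 8 is optimal.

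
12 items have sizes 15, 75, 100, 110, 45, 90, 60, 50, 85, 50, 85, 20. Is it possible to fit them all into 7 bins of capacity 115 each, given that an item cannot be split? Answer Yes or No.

No

Total = 785; ⌈785/115⌉ = 7.
The bound of 7 does not rule out 7, but exhaustive search shows no assignment into 7 bins of capacity 115 exists — the minimum is 8.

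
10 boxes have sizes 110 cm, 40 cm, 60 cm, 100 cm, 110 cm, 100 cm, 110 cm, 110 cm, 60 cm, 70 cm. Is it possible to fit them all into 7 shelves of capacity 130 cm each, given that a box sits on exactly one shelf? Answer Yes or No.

No

Total = 870 cm; ⌈870/130⌉ = 7.
The bound of 7 does not rule out 7, but exhaustive search shows no assignment into 7 shelves of capacity 130 cm exists — the minimum is 8.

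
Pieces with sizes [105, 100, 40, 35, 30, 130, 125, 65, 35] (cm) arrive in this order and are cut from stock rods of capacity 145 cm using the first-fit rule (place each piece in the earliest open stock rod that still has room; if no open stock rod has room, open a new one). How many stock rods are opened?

5

  105 → stock rod 1 (new)  [load 105/145]
  100 → stock rod 2 (new)  [load 100/145]
  40 → stock rod 1  [load 145/145]
  35 → stock rod 2  [load 135/145]
  30 → stock rod 3 (new)  [load 30/145]
  130 → stock rod 4 (new)  [load 130/145]
  125 → stock rod 5 (new)  [load 125/145]
  65 → stock rod 3  [load 95/145]
  35 → stock rod 3  [load 130/145]
5 stock rods opened.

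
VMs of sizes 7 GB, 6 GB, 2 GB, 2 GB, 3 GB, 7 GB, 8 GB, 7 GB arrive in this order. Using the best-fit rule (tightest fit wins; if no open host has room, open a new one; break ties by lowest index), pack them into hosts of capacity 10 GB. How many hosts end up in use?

  7 → host 1 (new)  [load 7/10]
  6 → host 2 (new)  [load 6/10]
  2 → host 1  [load 9/10]
  2 → host 2  [load 8/10]
  3 → host 3 (new)  [load 3/10]
  7 → host 3  [load 10/10]
  8 → host 4 (new)  [load 8/10]
  7 → host 5 (new)  [load 7/10]
5 hosts opened.

5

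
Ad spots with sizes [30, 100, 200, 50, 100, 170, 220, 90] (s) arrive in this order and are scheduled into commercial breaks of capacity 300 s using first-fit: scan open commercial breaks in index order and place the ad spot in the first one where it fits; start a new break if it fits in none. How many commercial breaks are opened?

  30 → break 1 (new)  [load 30/300]
  100 → break 1  [load 130/300]
  200 → break 2 (new)  [load 200/300]
  50 → break 1  [load 180/300]
  100 → break 1  [load 280/300]
  170 → break 3 (new)  [load 170/300]
  220 → break 4 (new)  [load 220/300]
  90 → break 2  [load 290/300]
4 commercial breaks opened.

4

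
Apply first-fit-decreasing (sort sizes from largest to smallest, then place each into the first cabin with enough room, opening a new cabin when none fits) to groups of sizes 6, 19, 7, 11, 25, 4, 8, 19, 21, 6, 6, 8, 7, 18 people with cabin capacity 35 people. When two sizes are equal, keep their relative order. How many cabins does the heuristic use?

5

Sorted descending: 25, 21, 19, 19, 18, 11, 8, 8, 7, 7, 6, 6, 6, 4.
  25 → cabin 1 (new)  [load 25/35]
  21 → cabin 2 (new)  [load 21/35]
  19 → cabin 3 (new)  [load 19/35]
  19 → cabin 4 (new)  [load 19/35]
  18 → cabin 5 (new)  [load 18/35]
  11 → cabin 2  [load 32/35]
  8 → cabin 1  [load 33/35]
  8 → cabin 3  [load 27/35]
  7 → cabin 3  [load 34/35]
  7 → cabin 4  [load 26/35]
  6 → cabin 4  [load 32/35]
  6 → cabin 5  [load 24/35]
  6 → cabin 5  [load 30/35]
  4 → cabin 5  [load 34/35]
5 cabins opened.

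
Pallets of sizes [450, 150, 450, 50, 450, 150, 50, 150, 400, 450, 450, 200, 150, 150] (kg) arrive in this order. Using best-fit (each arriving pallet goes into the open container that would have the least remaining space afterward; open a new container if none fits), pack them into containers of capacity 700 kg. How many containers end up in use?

  450 → container 1 (new)  [load 450/700]
  150 → container 1  [load 600/700]
  450 → container 2 (new)  [load 450/700]
  50 → container 1  [load 650/700]
  450 → container 3 (new)  [load 450/700]
  150 → container 2  [load 600/700]
  50 → container 1  [load 700/700]
  150 → container 3  [load 600/700]
  400 → container 4 (new)  [load 400/700]
  450 → container 5 (new)  [load 450/700]
  450 → container 6 (new)  [load 450/700]
  200 → container 5  [load 650/700]
  150 → container 6  [load 600/700]
  150 → container 4  [load 550/700]
6 containers opened.

6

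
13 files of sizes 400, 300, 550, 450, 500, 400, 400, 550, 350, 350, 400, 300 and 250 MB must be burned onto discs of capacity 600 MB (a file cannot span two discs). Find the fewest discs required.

11

Total = 550 + 550 + 500 + 450 + 400 + 400 + 400 + 400 + 350 + 350 + 300 + 300 + 250 = 5200 MB.
Lower bound: ⌈5200/600⌉ = 9 discs.
Also, 10 files each exceed 300 MB, and no two of those can share a disc, so at least 10 discs are needed.
A packing using 11 discs:
  disc 1: 550 = 550
  disc 2: 550 = 550
  disc 3: 500 = 500
  disc 4: 450 = 450
  disc 5: 400 = 400
  disc 6: 400 = 400
  disc 7: 400 = 400
  disc 8: 400 = 400
  disc 9: 350 + 250 = 600
  disc 10: 350 = 350
  disc 11: 300 + 300 = 600
No arrangement into 10 discs stays within capacity, so 11 is optimal.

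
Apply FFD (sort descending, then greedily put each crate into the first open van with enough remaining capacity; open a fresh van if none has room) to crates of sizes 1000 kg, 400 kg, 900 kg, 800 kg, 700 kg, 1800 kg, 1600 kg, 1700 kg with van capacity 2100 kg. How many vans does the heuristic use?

Sorted descending: 1800, 1700, 1600, 1000, 900, 800, 700, 400.
  1800 → van 1 (new)  [load 1800/2100]
  1700 → van 2 (new)  [load 1700/2100]
  1600 → van 3 (new)  [load 1600/2100]
  1000 → van 4 (new)  [load 1000/2100]
  900 → van 4  [load 1900/2100]
  800 → van 5 (new)  [load 800/2100]
  700 → van 5  [load 1500/2100]
  400 → van 2  [load 2100/2100]
5 vans opened.

5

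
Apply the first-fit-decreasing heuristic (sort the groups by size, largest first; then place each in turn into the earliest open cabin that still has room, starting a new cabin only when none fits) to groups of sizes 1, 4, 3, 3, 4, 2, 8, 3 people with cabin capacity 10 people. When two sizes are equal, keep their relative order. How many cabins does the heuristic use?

Sorted descending: 8, 4, 4, 3, 3, 3, 2, 1.
  8 → cabin 1 (new)  [load 8/10]
  4 → cabin 2 (new)  [load 4/10]
  4 → cabin 2  [load 8/10]
  3 → cabin 3 (new)  [load 3/10]
  3 → cabin 3  [load 6/10]
  3 → cabin 3  [load 9/10]
  2 → cabin 1  [load 10/10]
  1 → cabin 2  [load 9/10]
3 cabins opened.

3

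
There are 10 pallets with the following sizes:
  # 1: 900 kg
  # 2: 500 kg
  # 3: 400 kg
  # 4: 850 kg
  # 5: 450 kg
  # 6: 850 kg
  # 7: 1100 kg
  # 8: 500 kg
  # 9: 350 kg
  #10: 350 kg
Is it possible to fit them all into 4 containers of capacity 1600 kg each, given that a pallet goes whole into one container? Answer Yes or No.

No

Total = 6250 kg; ⌈6250/1600⌉ = 4.
The bound of 4 does not rule out 4, but exhaustive search shows no assignment into 4 containers of capacity 1600 kg exists — the minimum is 5.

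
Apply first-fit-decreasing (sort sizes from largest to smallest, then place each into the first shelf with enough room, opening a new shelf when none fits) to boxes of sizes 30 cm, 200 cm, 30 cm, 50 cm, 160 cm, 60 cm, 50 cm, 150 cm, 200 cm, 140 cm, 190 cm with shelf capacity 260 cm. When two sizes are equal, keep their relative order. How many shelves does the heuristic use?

6

Sorted descending: 200, 200, 190, 160, 150, 140, 60, 50, 50, 30, 30.
  200 → shelf 1 (new)  [load 200/260]
  200 → shelf 2 (new)  [load 200/260]
  190 → shelf 3 (new)  [load 190/260]
  160 → shelf 4 (new)  [load 160/260]
  150 → shelf 5 (new)  [load 150/260]
  140 → shelf 6 (new)  [load 140/260]
  60 → shelf 1  [load 260/260]
  50 → shelf 2  [load 250/260]
  50 → shelf 3  [load 240/260]
  30 → shelf 4  [load 190/260]
  30 → shelf 4  [load 220/260]
6 shelves opened.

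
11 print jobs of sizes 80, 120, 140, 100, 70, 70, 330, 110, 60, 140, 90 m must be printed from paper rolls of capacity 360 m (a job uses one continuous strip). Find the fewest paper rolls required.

4

Total = 330 + 140 + 140 + 120 + 110 + 100 + 90 + 80 + 70 + 70 + 60 = 1310 m.
Lower bound: ⌈1310/360⌉ = 4 paper rolls.
A packing using 4 paper rolls:
  roll 1: 330 = 330
  roll 2: 140 + 140 + 80 = 360
  roll 3: 120 + 110 + 100 = 330
  roll 4: 90 + 70 + 70 + 60 = 290
This matches the lower bound, so 4 is optimal.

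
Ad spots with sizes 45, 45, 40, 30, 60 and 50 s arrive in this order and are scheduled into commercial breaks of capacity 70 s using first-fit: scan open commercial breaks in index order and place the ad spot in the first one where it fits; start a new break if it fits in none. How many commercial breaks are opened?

  45 → break 1 (new)  [load 45/70]
  45 → break 2 (new)  [load 45/70]
  40 → break 3 (new)  [load 40/70]
  30 → break 3  [load 70/70]
  60 → break 4 (new)  [load 60/70]
  50 → break 5 (new)  [load 50/70]
5 commercial breaks opened.

5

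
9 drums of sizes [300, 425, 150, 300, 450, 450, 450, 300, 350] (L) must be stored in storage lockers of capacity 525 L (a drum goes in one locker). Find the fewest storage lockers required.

Total = 450 + 450 + 450 + 425 + 350 + 300 + 300 + 300 + 150 = 3175 L.
Lower bound: ⌈3175/525⌉ = 7 storage lockers.
Also, 8 drums each exceed 525/2 L, and no two of those can share a locker, so at least 8 storage lockers are needed.
A packing using 8 storage lockers:
  locker 1: 450 = 450
  locker 2: 450 = 450
  locker 3: 450 = 450
  locker 4: 425 = 425
  locker 5: 350 + 150 = 500
  locker 6: 300 = 300
  locker 7: 300 = 300
  locker 8: 300 = 300
This matches the lower bound, so 8 is optimal.

8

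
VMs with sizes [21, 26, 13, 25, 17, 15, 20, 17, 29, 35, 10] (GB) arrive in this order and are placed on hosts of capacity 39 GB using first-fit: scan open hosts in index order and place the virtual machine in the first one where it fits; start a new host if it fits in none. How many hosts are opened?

  21 → host 1 (new)  [load 21/39]
  26 → host 2 (new)  [load 26/39]
  13 → host 1  [load 34/39]
  25 → host 3 (new)  [load 25/39]
  17 → host 4 (new)  [load 17/39]
  15 → host 4  [load 32/39]
  20 → host 5 (new)  [load 20/39]
  17 → host 5  [load 37/39]
  29 → host 6 (new)  [load 29/39]
  35 → host 7 (new)  [load 35/39]
  10 → host 2  [load 36/39]
7 hosts opened.

7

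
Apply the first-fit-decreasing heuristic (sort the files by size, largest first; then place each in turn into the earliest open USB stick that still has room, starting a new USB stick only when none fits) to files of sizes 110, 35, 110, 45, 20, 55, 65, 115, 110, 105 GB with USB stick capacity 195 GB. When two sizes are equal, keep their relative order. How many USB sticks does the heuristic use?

Sorted descending: 115, 110, 110, 110, 105, 65, 55, 45, 35, 20.
  115 → USB stick 1 (new)  [load 115/195]
  110 → USB stick 2 (new)  [load 110/195]
  110 → USB stick 3 (new)  [load 110/195]
  110 → USB stick 4 (new)  [load 110/195]
  105 → USB stick 5 (new)  [load 105/195]
  65 → USB stick 1  [load 180/195]
  55 → USB stick 2  [load 165/195]
  45 → USB stick 3  [load 155/195]
  35 → USB stick 3  [load 190/195]
  20 → USB stick 2  [load 185/195]
5 USB sticks opened.

5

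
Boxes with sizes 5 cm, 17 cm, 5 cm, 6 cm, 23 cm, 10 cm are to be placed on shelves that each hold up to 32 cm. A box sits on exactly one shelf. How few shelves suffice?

Total = 23 + 17 + 10 + 6 + 5 + 5 = 66 cm.
Lower bound: ⌈66/32⌉ = 3 shelves.
A packing using 3 shelves:
  shelf 1: 23 + 6 = 29
  shelf 2: 17 + 10 + 5 = 32
  shelf 3: 5 = 5
This matches the lower bound, so 3 is optimal.

3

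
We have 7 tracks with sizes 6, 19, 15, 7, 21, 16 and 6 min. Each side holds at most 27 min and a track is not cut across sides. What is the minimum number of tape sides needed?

Total = 21 + 19 + 16 + 15 + 7 + 6 + 6 = 90 min.
Lower bound: ⌈90/27⌉ = 4 tape sides.
A packing using 4 tape sides:
  side 1: 21 + 6 = 27
  side 2: 19 + 7 = 26
  side 3: 16 + 6 = 22
  side 4: 15 = 15
This matches the lower bound, so 4 is optimal.

4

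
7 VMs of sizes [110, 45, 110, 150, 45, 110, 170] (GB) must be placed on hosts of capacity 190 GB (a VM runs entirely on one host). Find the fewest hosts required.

5

Total = 170 + 150 + 110 + 110 + 110 + 45 + 45 = 740 GB.
Lower bound: ⌈740/190⌉ = 4 hosts.
Also, 5 VMs each exceed 95 GB, and no two of those can share a host, so at least 5 hosts are needed.
A packing using 5 hosts:
  host 1: 170 = 170
  host 2: 150 = 150
  host 3: 110 + 45 = 155
  host 4: 110 + 45 = 155
  host 5: 110 = 110
This matches the lower bound, so 5 is optimal.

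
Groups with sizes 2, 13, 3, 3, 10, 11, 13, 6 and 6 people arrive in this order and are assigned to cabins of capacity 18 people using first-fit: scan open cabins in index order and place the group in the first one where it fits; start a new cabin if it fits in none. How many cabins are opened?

5

  2 → cabin 1 (new)  [load 2/18]
  13 → cabin 1  [load 15/18]
  3 → cabin 1  [load 18/18]
  3 → cabin 2 (new)  [load 3/18]
  10 → cabin 2  [load 13/18]
  11 → cabin 3 (new)  [load 11/18]
  13 → cabin 4 (new)  [load 13/18]
  6 → cabin 3  [load 17/18]
  6 → cabin 5 (new)  [load 6/18]
5 cabins opened.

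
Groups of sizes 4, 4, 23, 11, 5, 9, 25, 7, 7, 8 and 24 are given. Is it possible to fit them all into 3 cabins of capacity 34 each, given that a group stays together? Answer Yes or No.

No

Total = 127; ⌈127/34⌉ = 4.
At least 4 cabins are required, but only 3 are allowed.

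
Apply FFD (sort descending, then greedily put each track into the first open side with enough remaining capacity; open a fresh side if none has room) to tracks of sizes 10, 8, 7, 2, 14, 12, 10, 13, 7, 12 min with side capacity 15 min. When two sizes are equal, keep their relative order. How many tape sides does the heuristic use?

8

Sorted descending: 14, 13, 12, 12, 10, 10, 8, 7, 7, 2.
  14 → side 1 (new)  [load 14/15]
  13 → side 2 (new)  [load 13/15]
  12 → side 3 (new)  [load 12/15]
  12 → side 4 (new)  [load 12/15]
  10 → side 5 (new)  [load 10/15]
  10 → side 6 (new)  [load 10/15]
  8 → side 7 (new)  [load 8/15]
  7 → side 7  [load 15/15]
  7 → side 8 (new)  [load 7/15]
  2 → side 2  [load 15/15]
8 tape sides opened.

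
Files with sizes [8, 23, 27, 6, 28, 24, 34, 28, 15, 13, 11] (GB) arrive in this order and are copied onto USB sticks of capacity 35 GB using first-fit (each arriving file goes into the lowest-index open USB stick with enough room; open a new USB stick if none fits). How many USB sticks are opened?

  8 → USB stick 1 (new)  [load 8/35]
  23 → USB stick 1  [load 31/35]
  27 → USB stick 2 (new)  [load 27/35]
  6 → USB stick 2  [load 33/35]
  28 → USB stick 3 (new)  [load 28/35]
  24 → USB stick 4 (new)  [load 24/35]
  34 → USB stick 5 (new)  [load 34/35]
  28 → USB stick 6 (new)  [load 28/35]
  15 → USB stick 7 (new)  [load 15/35]
  13 → USB stick 7  [load 28/35]
  11 → USB stick 4  [load 35/35]
7 USB sticks opened.

7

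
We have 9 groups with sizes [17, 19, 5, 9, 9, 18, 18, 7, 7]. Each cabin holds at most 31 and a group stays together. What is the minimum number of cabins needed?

4

Total = 19 + 18 + 18 + 17 + 9 + 9 + 7 + 7 + 5 = 109.
Lower bound: ⌈109/31⌉ = 4 cabins.
A packing using 4 cabins:
  cabin 1: 19 + 9 = 28
  cabin 2: 18 + 9 = 27
  cabin 3: 18 + 7 + 5 = 30
  cabin 4: 17 + 7 = 24
This matches the lower bound, so 4 is optimal.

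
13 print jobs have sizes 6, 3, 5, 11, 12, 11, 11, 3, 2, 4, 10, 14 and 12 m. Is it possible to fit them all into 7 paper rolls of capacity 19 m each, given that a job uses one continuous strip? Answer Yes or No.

Yes

A valid assignment using 7 paper rolls:
  roll 1: 14 + 5 = 19
  roll 2: 12 + 6 = 18
  roll 3: 12 + 4 + 3 = 19
  roll 4: 11 + 3 + 2 = 16
  roll 5: 11 = 11
  roll 6: 11 = 11
  roll 7: 10 = 10
Every load is within 19 m, so 7 paper rolls suffice.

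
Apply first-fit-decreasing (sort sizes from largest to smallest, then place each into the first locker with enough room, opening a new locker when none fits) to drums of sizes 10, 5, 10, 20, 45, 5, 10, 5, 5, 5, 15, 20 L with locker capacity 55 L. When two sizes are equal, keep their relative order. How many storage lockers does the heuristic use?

Sorted descending: 45, 20, 20, 15, 10, 10, 10, 5, 5, 5, 5, 5.
  45 → locker 1 (new)  [load 45/55]
  20 → locker 2 (new)  [load 20/55]
  20 → locker 2  [load 40/55]
  15 → locker 2  [load 55/55]
  10 → locker 1  [load 55/55]
  10 → locker 3 (new)  [load 10/55]
  10 → locker 3  [load 20/55]
  5 → locker 3  [load 25/55]
  5 → locker 3  [load 30/55]
  5 → locker 3  [load 35/55]
  5 → locker 3  [load 40/55]
  5 → locker 3  [load 45/55]
3 storage lockers opened.

3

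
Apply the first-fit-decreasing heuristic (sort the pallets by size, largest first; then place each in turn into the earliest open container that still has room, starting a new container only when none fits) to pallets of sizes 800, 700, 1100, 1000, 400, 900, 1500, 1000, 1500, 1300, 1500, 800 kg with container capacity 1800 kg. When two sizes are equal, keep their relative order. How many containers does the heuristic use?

Sorted descending: 1500, 1500, 1500, 1300, 1100, 1000, 1000, 900, 800, 800, 700, 400.
  1500 → container 1 (new)  [load 1500/1800]
  1500 → container 2 (new)  [load 1500/1800]
  1500 → container 3 (new)  [load 1500/1800]
  1300 → container 4 (new)  [load 1300/1800]
  1100 → container 5 (new)  [load 1100/1800]
  1000 → container 6 (new)  [load 1000/1800]
  1000 → container 7 (new)  [load 1000/1800]
  900 → container 8 (new)  [load 900/1800]
  800 → container 6  [load 1800/1800]
  800 → container 7  [load 1800/1800]
  700 → container 5  [load 1800/1800]
  400 → container 4  [load 1700/1800]
8 containers opened.

8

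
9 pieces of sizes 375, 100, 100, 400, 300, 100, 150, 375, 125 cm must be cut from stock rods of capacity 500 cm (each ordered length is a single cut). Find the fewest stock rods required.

Total = 400 + 375 + 375 + 300 + 150 + 125 + 100 + 100 + 100 = 2025 cm.
Lower bound: ⌈2025/500⌉ = 5 stock rods.
A packing using 5 stock rods:
  stock rod 1: 400 + 100 = 500
  stock rod 2: 375 + 125 = 500
  stock rod 3: 375 + 100 = 475
  stock rod 4: 300 + 150 = 450
  stock rod 5: 100 = 100
This matches the lower bound, so 5 is optimal.

5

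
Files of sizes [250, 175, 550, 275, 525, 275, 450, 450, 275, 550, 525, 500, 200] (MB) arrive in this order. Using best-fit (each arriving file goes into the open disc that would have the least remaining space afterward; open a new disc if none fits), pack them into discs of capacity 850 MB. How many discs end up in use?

8

  250 → disc 1 (new)  [load 250/850]
  175 → disc 1  [load 425/850]
  550 → disc 2 (new)  [load 550/850]
  275 → disc 2  [load 825/850]
  525 → disc 3 (new)  [load 525/850]
  275 → disc 3  [load 800/850]
  450 → disc 4 (new)  [load 450/850]
  450 → disc 5 (new)  [load 450/850]
  275 → disc 4  [load 725/850]
  550 → disc 6 (new)  [load 550/850]
  525 → disc 7 (new)  [load 525/850]
  500 → disc 8 (new)  [load 500/850]
  200 → disc 6  [load 750/850]
8 discs opened.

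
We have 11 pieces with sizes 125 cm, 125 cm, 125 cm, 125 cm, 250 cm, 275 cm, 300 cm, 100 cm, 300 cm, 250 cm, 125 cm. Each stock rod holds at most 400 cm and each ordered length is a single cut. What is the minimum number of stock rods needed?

Total = 300 + 300 + 275 + 250 + 250 + 125 + 125 + 125 + 125 + 125 + 100 = 2100 cm.
Lower bound: ⌈2100/400⌉ = 6 stock rods.
A packing using 6 stock rods:
  stock rod 1: 300 + 100 = 400
  stock rod 2: 300 = 300
  stock rod 3: 275 + 125 = 400
  stock rod 4: 250 + 125 = 375
  stock rod 5: 250 + 125 = 375
  stock rod 6: 125 + 125 = 250
This matches the lower bound, so 6 is optimal.

6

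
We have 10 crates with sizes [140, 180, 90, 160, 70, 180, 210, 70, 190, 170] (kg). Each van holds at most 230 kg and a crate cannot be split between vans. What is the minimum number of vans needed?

8

Total = 210 + 190 + 180 + 180 + 170 + 160 + 140 + 90 + 70 + 70 = 1460 kg.
Lower bound: ⌈1460/230⌉ = 7 vans.
A packing using 8 vans:
  van 1: 210 = 210
  van 2: 190 = 190
  van 3: 180 = 180
  van 4: 180 = 180
  van 5: 170 = 170
  van 6: 160 + 70 = 230
  van 7: 140 + 90 = 230
  van 8: 70 = 70
No arrangement into 7 vans stays within capacity, so 8 is optimal.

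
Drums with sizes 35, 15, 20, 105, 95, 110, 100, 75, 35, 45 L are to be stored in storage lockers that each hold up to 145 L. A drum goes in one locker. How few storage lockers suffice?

Total = 110 + 105 + 100 + 95 + 75 + 45 + 35 + 35 + 20 + 15 = 635 L.
Lower bound: ⌈635/145⌉ = 5 storage lockers.
A packing using 5 storage lockers:
  locker 1: 110 + 35 = 145
  locker 2: 105 + 35 = 140
  locker 3: 100 + 45 = 145
  locker 4: 95 + 20 + 15 = 130
  locker 5: 75 = 75
This matches the lower bound, so 5 is optimal.

5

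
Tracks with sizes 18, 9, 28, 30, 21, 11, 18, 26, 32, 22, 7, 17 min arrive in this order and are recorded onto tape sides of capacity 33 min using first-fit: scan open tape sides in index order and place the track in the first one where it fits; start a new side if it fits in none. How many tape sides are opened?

  18 → side 1 (new)  [load 18/33]
  9 → side 1  [load 27/33]
  28 → side 2 (new)  [load 28/33]
  30 → side 3 (new)  [load 30/33]
  21 → side 4 (new)  [load 21/33]
  11 → side 4  [load 32/33]
  18 → side 5 (new)  [load 18/33]
  26 → side 6 (new)  [load 26/33]
  32 → side 7 (new)  [load 32/33]
  22 → side 8 (new)  [load 22/33]
  7 → side 5  [load 25/33]
  17 → side 9 (new)  [load 17/33]
9 tape sides opened.

9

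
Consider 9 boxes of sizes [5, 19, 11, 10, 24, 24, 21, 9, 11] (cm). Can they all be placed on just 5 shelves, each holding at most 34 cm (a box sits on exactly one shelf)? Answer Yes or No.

Yes

A valid assignment using 5 shelves:
  shelf 1: 24 + 10 = 34
  shelf 2: 24 + 9 = 33
  shelf 3: 21 + 11 = 32
  shelf 4: 19 + 11 = 30
  shelf 5: 5 = 5
Every load is within 34 cm, so 5 shelves suffice.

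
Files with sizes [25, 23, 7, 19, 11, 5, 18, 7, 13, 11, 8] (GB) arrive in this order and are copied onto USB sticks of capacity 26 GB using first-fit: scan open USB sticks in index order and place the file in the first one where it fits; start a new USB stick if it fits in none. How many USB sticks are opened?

6

  25 → USB stick 1 (new)  [load 25/26]
  23 → USB stick 2 (new)  [load 23/26]
  7 → USB stick 3 (new)  [load 7/26]
  19 → USB stick 3  [load 26/26]
  11 → USB stick 4 (new)  [load 11/26]
  5 → USB stick 4  [load 16/26]
  18 → USB stick 5 (new)  [load 18/26]
  7 → USB stick 4  [load 23/26]
  13 → USB stick 6 (new)  [load 13/26]
  11 → USB stick 6  [load 24/26]
  8 → USB stick 5  [load 26/26]
6 USB sticks opened.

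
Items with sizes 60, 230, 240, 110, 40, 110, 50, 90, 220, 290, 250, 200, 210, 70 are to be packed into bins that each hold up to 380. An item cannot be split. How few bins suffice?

7

Total = 290 + 250 + 240 + 230 + 220 + 210 + 200 + 110 + 110 + 90 + 70 + 60 + 50 + 40 = 2170.
Lower bound: ⌈2170/380⌉ = 6 bins.
Also, 7 items each exceed 190, and no two of those can share a bin, so at least 7 bins are needed.
A packing using 7 bins:
  bin 1: 290 + 90 = 380
  bin 2: 250 + 110 = 360
  bin 3: 240 + 110 = 350
  bin 4: 230 + 70 + 60 = 360
  bin 5: 220 + 50 + 40 = 310
  bin 6: 210 = 210
  bin 7: 200 = 200
This matches the lower bound, so 7 is optimal.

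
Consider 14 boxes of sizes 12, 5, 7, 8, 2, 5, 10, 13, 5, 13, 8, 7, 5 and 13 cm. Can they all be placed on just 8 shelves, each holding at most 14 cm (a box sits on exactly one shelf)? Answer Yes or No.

Total = 113 cm; ⌈113/14⌉ = 9.
At least 9 shelves are required, but only 8 are allowed.

No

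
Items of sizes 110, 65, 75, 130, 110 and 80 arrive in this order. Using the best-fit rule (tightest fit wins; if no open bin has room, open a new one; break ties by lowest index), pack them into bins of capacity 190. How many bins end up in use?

4

  110 → bin 1 (new)  [load 110/190]
  65 → bin 1  [load 175/190]
  75 → bin 2 (new)  [load 75/190]
  130 → bin 3 (new)  [load 130/190]
  110 → bin 2  [load 185/190]
  80 → bin 4 (new)  [load 80/190]
4 bins opened.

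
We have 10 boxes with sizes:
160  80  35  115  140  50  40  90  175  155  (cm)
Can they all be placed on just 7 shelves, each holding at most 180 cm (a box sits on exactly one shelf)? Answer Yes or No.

A valid assignment using 7 shelves:
  shelf 1: 175 = 175
  shelf 2: 160 = 160
  shelf 3: 155 = 155
  shelf 4: 140 + 40 = 180
  shelf 5: 115 + 50 = 165
  shelf 6: 90 + 80 = 170
  shelf 7: 35 = 35
Every load is within 180 cm, so 7 shelves suffice.

Yes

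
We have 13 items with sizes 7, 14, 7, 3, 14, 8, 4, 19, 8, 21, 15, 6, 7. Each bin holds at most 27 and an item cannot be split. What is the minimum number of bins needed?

Total = 21 + 19 + 15 + 14 + 14 + 8 + 8 + 7 + 7 + 7 + 6 + 4 + 3 = 133.
Lower bound: ⌈133/27⌉ = 5 bins.
A packing using 6 bins:
  bin 1: 21 + 6 = 27
  bin 2: 19 + 8 = 27
  bin 3: 15 + 8 + 4 = 27
  bin 4: 14 + 7 + 3 = 24
  bin 5: 14 + 7 = 21
  bin 6: 7 = 7
No arrangement into 5 bins stays within capacity, so 6 is optimal.

6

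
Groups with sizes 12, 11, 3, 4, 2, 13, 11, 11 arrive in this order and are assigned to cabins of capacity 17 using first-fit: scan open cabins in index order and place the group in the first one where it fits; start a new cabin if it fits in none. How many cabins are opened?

  12 → cabin 1 (new)  [load 12/17]
  11 → cabin 2 (new)  [load 11/17]
  3 → cabin 1  [load 15/17]
  4 → cabin 2  [load 15/17]
  2 → cabin 1  [load 17/17]
  13 → cabin 3 (new)  [load 13/17]
  11 → cabin 4 (new)  [load 11/17]
  11 → cabin 5 (new)  [load 11/17]
5 cabins opened.

5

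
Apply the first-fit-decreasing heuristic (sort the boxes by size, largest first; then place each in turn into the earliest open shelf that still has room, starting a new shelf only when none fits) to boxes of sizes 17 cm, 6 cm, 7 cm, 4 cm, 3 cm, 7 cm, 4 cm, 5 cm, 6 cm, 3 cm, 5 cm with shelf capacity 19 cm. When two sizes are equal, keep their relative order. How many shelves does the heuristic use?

Sorted descending: 17, 7, 7, 6, 6, 5, 5, 4, 4, 3, 3.
  17 → shelf 1 (new)  [load 17/19]
  7 → shelf 2 (new)  [load 7/19]
  7 → shelf 2  [load 14/19]
  6 → shelf 3 (new)  [load 6/19]
  6 → shelf 3  [load 12/19]
  5 → shelf 2  [load 19/19]
  5 → shelf 3  [load 17/19]
  4 → shelf 4 (new)  [load 4/19]
  4 → shelf 4  [load 8/19]
  3 → shelf 4  [load 11/19]
  3 → shelf 4  [load 14/19]
4 shelves opened.

4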